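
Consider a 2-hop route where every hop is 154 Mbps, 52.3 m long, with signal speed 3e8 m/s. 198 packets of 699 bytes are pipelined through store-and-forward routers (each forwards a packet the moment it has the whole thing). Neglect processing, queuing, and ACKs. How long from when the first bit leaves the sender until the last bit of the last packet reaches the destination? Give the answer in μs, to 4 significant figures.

Per-hop transmission t_tx = L/R = 5592/154000000 = 36.3117 μs.
Per-hop propagation t_prop = 52.3/300000000 = 0.174333 μs.
Pipeline fill: first packet needs 2·t_tx to clear all hops; remaining 197 packets each add one t_tx.
Total = (2+198-1)·t_tx + 2·t_prop = 199·36.3117 + 2·0.174333 = 7226 μs.

7226 μs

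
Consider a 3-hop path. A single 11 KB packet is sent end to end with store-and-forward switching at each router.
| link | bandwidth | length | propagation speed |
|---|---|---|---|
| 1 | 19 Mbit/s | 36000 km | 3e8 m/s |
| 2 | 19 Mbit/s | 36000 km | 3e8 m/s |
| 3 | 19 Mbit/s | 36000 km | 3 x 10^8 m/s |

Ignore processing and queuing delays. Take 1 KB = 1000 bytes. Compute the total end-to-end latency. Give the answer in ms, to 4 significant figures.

373.9 ms

L = 88000 bits.
Transmission delay per hop = L/R = 88000/19000000 = 4.63158 ms; 3 hops → 13.8947 ms.
Propagation delays (d/s per hop): 120, 120, 120 ms; sum = 360 ms.
End-to-end = 373.9 ms.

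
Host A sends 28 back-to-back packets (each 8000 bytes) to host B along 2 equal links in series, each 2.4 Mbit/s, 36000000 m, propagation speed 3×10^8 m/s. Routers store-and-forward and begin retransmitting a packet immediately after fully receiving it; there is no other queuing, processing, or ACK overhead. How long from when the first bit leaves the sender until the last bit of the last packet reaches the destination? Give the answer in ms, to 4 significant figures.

Per-hop transmission t_tx = L/R = 64000/2400000 = 26.6667 ms.
Per-hop propagation t_prop = 36000000/300000000 = 120 ms.
Pipeline fill: first packet needs 2·t_tx to clear all hops; remaining 27 packets each add one t_tx.
Total = (2+28-1)·t_tx + 2·t_prop = 29·26.6667 + 2·120 = 1013 ms.

1013 ms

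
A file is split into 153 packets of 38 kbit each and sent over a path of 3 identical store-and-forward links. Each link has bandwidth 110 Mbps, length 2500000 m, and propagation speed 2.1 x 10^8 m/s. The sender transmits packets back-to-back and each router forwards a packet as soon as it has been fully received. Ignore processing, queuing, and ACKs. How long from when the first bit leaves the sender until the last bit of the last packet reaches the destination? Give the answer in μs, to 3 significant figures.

Per-hop transmission t_tx = L/R = 38000/110000000 = 345.455 μs.
Per-hop propagation t_prop = 2500000/210000000 = 11904.8 μs.
Pipeline fill: first packet needs 3·t_tx to clear all hops; remaining 152 packets each add one t_tx.
Total = (3+153-1)·t_tx + 3·t_prop = 155·345.455 + 3·11904.8 = 89300 μs.

89300 μs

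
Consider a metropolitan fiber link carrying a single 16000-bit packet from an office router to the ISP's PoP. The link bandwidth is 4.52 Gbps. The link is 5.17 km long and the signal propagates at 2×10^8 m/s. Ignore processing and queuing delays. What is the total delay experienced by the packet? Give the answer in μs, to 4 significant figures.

Transmission delay = L/R = 16000 / 4520000000 = 3.53982 μs.
Propagation delay = d/s = 5170 m / 200000000 m/s = 25.85 μs.
Total = 29.39 μs.

29.39 μs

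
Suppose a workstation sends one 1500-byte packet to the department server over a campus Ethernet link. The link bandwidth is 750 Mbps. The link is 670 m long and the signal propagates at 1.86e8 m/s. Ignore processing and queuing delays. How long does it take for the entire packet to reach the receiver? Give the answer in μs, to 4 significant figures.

L = 1500 × 8 = 12000 bits.
Transmission delay = L/R = 12000 / 750000000 = 16 μs.
Propagation delay = d/s = 670 m / 186000000 m/s = 3.60215 μs.
Total = 19.60 μs.

19.60 μs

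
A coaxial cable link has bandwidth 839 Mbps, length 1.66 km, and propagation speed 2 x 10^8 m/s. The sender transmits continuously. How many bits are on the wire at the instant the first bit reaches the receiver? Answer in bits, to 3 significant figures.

6960 bits

Propagation delay = 1660 / 200000000 = 8.3e-06 s.
BDP = R × t_prop = 839000000 × 8.3e-06 = 6963.7 bits.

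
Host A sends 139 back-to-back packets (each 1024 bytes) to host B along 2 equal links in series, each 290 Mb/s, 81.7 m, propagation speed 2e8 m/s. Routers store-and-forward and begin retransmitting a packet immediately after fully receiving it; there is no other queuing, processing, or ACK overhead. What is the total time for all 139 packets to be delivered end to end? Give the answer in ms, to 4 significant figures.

Per-hop transmission t_tx = L/R = 8192/290000000 = 0.0282483 ms.
Per-hop propagation t_prop = 81.7/200000000 = 0.0004085 ms.
Pipeline fill: first packet needs 2·t_tx to clear all hops; remaining 138 packets each add one t_tx.
Total = (2+139-1)·t_tx + 2·t_prop = 140·0.0282483 + 2·0.0004085 = 3.956 ms.

3.956 ms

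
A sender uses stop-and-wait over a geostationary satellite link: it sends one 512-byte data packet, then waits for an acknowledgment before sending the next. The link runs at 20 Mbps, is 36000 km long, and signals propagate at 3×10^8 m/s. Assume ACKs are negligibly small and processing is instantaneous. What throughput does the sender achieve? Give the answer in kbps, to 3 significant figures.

17.1 kbps

t_tx = L/R = 4096/20000000 = 0.0002048 s.
t_prop = 36000000/300000000 = 0.12 s; RTT = 0.24 s.
Cycle = t_tx + RTT = 0.240205 s.
Throughput = L / cycle = 4096 / 0.240205 = 17.1 kbps.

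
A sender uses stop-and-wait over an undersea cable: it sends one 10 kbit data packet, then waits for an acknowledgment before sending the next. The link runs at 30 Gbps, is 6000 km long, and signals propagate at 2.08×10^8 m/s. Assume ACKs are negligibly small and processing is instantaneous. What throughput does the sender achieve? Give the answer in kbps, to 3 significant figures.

t_tx = L/R = 10000/30000000000 = 3.33333e-07 s.
t_prop = 6000000/208000000 = 0.0288462 s; RTT = 0.0576923 s.
Cycle = t_tx + RTT = 0.0576926 s.
Throughput = L / cycle = 10000 / 0.0576926 = 173 kbps.

173 kbps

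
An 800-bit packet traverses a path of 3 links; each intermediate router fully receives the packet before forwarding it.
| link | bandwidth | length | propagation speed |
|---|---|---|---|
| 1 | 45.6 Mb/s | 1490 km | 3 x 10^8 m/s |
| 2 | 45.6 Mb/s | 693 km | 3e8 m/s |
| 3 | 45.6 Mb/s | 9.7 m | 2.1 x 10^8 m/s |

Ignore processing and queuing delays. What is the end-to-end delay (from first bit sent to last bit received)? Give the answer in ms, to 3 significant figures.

Transmission delay per hop = L/R = 800/45600000 = 0.0175439 ms; 3 hops → 0.0526316 ms.
Propagation delays (d/s per hop): 4.96667, 2.31, 4.61905e-05 ms; sum = 7.27671 ms.
End-to-end = 7.33 ms.

7.33 ms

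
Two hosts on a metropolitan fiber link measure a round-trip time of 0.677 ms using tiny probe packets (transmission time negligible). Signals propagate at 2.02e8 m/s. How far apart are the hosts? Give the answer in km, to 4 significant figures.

68.38 km

One-way propagation = RTT/2 = 0.3385 ms.
d = s × t = 202000000 × 0.0003385 = 68.38 km.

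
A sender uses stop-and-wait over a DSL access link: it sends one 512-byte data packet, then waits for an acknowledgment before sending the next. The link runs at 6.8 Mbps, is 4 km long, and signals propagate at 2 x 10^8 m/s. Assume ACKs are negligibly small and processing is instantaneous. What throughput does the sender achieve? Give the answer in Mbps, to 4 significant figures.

6.377 Mbps

t_tx = L/R = 4096/6800000 = 0.000602353 s.
t_prop = 4000/200000000 = 2e-05 s; RTT = 4e-05 s.
Cycle = t_tx + RTT = 0.000642353 s.
Throughput = L / cycle = 4096 / 0.000642353 = 6.377 Mbps.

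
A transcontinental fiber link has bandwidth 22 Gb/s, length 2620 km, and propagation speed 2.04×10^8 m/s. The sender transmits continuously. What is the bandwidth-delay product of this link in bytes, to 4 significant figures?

Propagation delay = 2620000 / 204000000 = 0.0128431 s.
BDP = R × t_prop = 22000000000 × 0.0128431 = 282549000 bits.
In bytes: 282549000/8 = 35320000 bytes.

35320000 bytes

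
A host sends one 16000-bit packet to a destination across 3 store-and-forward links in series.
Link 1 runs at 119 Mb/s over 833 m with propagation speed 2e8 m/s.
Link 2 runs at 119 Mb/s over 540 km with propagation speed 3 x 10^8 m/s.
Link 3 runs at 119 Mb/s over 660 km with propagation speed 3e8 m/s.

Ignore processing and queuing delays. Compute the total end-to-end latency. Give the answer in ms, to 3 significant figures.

Transmission delay per hop = L/R = 16000/119000000 = 0.134454 ms; 3 hops → 0.403361 ms.
Propagation delays (d/s per hop): 0.004165, 1.8, 2.2 ms; sum = 4.00417 ms.
End-to-end = 4.41 ms.

4.41 ms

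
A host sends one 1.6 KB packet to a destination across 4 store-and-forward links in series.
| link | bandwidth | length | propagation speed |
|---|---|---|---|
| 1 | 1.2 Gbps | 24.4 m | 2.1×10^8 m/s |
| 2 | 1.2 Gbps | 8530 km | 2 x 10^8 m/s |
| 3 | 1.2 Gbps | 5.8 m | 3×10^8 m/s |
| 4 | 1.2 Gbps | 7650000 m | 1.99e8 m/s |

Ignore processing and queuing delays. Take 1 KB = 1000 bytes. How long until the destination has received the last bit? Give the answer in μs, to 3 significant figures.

81100 μs

L = 12800 bits.
Transmission delay per hop = L/R = 12800/1200000000 = 10.6667 μs; 4 hops → 42.6667 μs.
Propagation delays (d/s per hop): 0.11619, 42650, 0.0193333, 38442.2 μs; sum = 81092.3 μs.
End-to-end = 81100 μs.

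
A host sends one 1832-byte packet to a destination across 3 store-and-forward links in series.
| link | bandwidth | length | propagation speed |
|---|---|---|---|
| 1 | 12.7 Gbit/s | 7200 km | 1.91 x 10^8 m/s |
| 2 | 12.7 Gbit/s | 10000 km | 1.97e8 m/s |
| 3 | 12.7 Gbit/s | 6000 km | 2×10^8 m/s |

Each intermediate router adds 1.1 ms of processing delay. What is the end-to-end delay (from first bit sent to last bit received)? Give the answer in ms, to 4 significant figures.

L = 1832 × 8 = 14656 bits.
Transmission delay per hop = L/R = 14656/12700000000 = 0.00115402 ms; 3 hops → 0.00346205 ms.
Propagation delays (d/s per hop): 37.6963, 50.7614, 30 ms; sum = 118.458 ms.
Processing at 2 router(s): 2 × 1.1 ms = 2.2 ms.
End-to-end = 120.7 ms.

120.7 ms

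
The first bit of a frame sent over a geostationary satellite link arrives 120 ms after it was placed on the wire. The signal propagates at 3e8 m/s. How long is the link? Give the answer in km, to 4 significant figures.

d = s × t_prop = 300000000 × 0.12 = 36000 km.

36000 km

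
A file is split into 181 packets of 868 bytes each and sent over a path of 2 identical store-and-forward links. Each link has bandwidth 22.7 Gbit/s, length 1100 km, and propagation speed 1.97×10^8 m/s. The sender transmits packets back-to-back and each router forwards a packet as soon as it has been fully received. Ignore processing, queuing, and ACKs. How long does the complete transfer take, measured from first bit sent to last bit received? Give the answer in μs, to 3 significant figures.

Per-hop transmission t_tx = L/R = 6944/22700000000 = 0.305903 μs.
Per-hop propagation t_prop = 1100000/197000000 = 5583.76 μs.
Pipeline fill: first packet needs 2·t_tx to clear all hops; remaining 180 packets each add one t_tx.
Total = (2+181-1)·t_tx + 2·t_prop = 182·0.305903 + 2·5583.76 = 11200 μs.

11200 μs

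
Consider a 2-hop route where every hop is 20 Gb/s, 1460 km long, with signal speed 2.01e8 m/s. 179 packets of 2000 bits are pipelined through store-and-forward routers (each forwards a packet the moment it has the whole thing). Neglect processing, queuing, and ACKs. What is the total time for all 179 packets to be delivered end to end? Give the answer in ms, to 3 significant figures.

Per-hop transmission t_tx = L/R = 2000/20000000000 = 0.0001 ms.
Per-hop propagation t_prop = 1460000/2.01e+08 = 7.26368 ms.
Pipeline fill: first packet needs 2·t_tx to clear all hops; remaining 178 packets each add one t_tx.
Total = (2+179-1)·t_tx + 2·t_prop = 180·0.0001 + 2·7.26368 = 14.5 ms.

14.5 ms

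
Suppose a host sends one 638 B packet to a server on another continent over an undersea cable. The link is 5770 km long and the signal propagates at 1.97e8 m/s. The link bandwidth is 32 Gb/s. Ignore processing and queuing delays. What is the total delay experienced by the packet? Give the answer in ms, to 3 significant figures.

29.3 ms

L = 638 × 8 = 5104 bits.
Transmission delay = L/R = 5104 / 32000000000 = 0.0001595 ms.
Propagation delay = d/s = 5770000 m / 197000000 m/s = 29.2893 ms.
Total = 29.3 ms.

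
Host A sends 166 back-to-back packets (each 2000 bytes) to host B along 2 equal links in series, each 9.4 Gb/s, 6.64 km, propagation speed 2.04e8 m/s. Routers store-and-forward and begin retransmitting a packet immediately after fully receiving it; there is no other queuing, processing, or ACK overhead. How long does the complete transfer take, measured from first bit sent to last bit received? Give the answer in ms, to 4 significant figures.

0.3494 ms

Per-hop transmission t_tx = L/R = 16000/9400000000 = 0.00170213 ms.
Per-hop propagation t_prop = 6640/204000000 = 0.032549 ms.
Pipeline fill: first packet needs 2·t_tx to clear all hops; remaining 165 packets each add one t_tx.
Total = (2+166-1)·t_tx + 2·t_prop = 167·0.00170213 + 2·0.032549 = 0.3494 ms.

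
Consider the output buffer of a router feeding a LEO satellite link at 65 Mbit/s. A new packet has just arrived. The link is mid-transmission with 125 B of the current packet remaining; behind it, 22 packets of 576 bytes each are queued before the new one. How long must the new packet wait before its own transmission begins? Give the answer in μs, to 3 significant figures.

Each queued packet: L/R = 4608/65000000 = 70.8923 μs.
22 queued → 1559.63 μs.
Plus remaining 1000 bits of current packet: 15.3846 μs.
Queuing delay = 1580 μs.

1580 μs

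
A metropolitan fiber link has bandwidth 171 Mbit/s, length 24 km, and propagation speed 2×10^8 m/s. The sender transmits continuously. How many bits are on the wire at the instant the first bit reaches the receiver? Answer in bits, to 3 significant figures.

20500 bits

Propagation delay = 24000 / 200000000 = 0.00012 s.
BDP = R × t_prop = 171000000 × 0.00012 = 20520 bits.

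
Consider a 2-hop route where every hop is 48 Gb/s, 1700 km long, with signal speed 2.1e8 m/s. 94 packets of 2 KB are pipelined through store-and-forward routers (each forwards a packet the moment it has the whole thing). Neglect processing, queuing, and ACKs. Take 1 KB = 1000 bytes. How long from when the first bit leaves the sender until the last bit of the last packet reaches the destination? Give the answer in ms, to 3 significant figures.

16.2 ms

Per-hop transmission t_tx = L/R = 16000/48000000000 = 0.000333333 ms.
Per-hop propagation t_prop = 1700000/210000000 = 8.09524 ms.
Pipeline fill: first packet needs 2·t_tx to clear all hops; remaining 93 packets each add one t_tx.
Total = (2+94-1)·t_tx + 2·t_prop = 95·0.000333333 + 2·8.09524 = 16.2 ms.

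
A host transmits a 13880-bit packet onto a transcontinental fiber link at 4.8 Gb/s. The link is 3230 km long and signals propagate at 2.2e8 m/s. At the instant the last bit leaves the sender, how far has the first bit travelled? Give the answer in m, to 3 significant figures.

636 m

t_tx = L/R = 13880/4800000000 = 2.89167e-06 s.
Distance = s × t_tx = 2.2e+08 × 2.89167e-06 = 636 m.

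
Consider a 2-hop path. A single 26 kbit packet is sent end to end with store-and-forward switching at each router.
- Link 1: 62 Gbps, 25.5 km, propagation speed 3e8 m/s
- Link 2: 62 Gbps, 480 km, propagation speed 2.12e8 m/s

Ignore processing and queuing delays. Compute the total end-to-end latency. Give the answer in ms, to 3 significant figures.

2.35 ms

L = 26000 bits.
Transmission delay per hop = L/R = 26000/62000000000 = 0.000419355 ms; 2 hops → 0.00083871 ms.
Propagation delays (d/s per hop): 0.085, 2.26415 ms; sum = 2.34915 ms.
End-to-end = 2.35 ms.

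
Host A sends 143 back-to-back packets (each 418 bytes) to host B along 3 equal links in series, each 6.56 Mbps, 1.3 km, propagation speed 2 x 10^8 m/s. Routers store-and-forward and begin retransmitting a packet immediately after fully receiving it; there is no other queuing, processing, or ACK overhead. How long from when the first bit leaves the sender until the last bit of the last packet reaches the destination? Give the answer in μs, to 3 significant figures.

Per-hop transmission t_tx = L/R = 3344/6560000 = 509.756 μs.
Per-hop propagation t_prop = 1300/200000000 = 6.5 μs.
Pipeline fill: first packet needs 3·t_tx to clear all hops; remaining 142 packets each add one t_tx.
Total = (3+143-1)·t_tx + 3·t_prop = 145·509.756 + 3·6.5 = 73900 μs.

73900 μs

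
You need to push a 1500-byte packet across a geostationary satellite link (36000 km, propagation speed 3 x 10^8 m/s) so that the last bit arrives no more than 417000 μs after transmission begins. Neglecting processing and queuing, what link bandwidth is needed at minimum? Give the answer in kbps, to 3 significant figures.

L = 12000 bits.
Propagation delay = 36000000 / 300000000 = 120000 μs.
Transmission budget = 417000 − 120000 = 297000 μs.
R ≥ L / t_tx = 12000 bits / 0.297 s = 40.4 kbps.

40.4 kbps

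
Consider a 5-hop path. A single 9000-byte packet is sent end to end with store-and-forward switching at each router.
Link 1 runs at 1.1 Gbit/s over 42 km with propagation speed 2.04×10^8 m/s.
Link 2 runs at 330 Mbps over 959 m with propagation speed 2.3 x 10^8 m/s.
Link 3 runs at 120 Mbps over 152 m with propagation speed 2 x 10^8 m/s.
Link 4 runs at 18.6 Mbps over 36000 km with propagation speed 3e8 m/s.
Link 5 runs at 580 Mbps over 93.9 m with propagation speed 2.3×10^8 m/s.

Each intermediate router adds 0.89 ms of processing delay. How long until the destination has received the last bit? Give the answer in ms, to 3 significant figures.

L = 9000 × 8 = 72000 bits.
Transmission delays (L/R per hop): 0.0654545, 0.218182, 0.6, 3.87097, 0.124138 ms; sum = 4.87874 ms.
Propagation delays (d/s per hop): 0.205882, 0.00416957, 0.00076, 120, 0.000408261 ms; sum = 120.211 ms.
Processing at 4 router(s): 4 × 0.89 ms = 3.56 ms.
End-to-end = 129 ms.

129 ms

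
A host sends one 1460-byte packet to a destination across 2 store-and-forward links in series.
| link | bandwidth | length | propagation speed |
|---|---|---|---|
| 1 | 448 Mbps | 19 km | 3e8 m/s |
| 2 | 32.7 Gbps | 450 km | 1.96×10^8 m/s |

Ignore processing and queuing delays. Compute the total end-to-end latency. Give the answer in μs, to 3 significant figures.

L = 1460 × 8 = 11680 bits.
Transmission delays (L/R per hop): 26.0714, 0.357187 μs; sum = 26.4286 μs.
Propagation delays (d/s per hop): 63.3333, 2295.92 μs; sum = 2359.25 μs.
End-to-end = 2390 μs.

2390 μs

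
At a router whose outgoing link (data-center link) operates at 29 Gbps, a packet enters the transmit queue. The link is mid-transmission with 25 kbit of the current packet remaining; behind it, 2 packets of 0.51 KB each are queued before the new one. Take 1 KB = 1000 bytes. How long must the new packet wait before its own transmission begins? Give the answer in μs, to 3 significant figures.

Each queued packet: L/R = 4080/29000000000 = 0.14069 μs.
2 queued → 0.281379 μs.
Plus remaining 25000 bits of current packet: 0.862069 μs.
Queuing delay = 1.14 μs.

1.14 μs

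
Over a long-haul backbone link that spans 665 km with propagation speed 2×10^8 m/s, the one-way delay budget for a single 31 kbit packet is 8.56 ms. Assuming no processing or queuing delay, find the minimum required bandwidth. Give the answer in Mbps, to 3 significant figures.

Propagation delay = 665000 / 200000000 = 3.325 ms.
Transmission budget = 8.56 − 3.325 = 5.235 ms.
R ≥ L / t_tx = 31000 bits / 0.005235 s = 5.92 Mbps.

5.92 Mbps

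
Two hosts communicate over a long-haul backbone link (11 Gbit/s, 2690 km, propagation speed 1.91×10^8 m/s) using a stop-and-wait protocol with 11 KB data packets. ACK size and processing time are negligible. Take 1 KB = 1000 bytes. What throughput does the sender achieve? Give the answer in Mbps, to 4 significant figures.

t_tx = L/R = 88000/11000000000 = 8e-06 s.
t_prop = 2690000/191000000 = 0.0140838 s; RTT = 0.0281675 s.
Cycle = t_tx + RTT = 0.0281755 s.
Throughput = L / cycle = 88000 / 0.0281755 = 3.123 Mbps.

3.123 Mbps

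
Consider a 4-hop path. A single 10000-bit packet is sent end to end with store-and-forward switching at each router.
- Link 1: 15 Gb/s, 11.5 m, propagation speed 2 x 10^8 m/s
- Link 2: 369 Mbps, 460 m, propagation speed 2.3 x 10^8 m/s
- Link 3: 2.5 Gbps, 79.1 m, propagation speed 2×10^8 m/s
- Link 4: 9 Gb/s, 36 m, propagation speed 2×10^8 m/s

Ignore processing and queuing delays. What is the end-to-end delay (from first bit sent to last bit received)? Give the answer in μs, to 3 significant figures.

35.5 μs

Transmission delays (L/R per hop): 0.666667, 27.1003, 4, 1.11111 μs; sum = 32.878 μs.
Propagation delays (d/s per hop): 0.0575, 2, 0.3955, 0.18 μs; sum = 2.633 μs.
End-to-end = 35.5 μs.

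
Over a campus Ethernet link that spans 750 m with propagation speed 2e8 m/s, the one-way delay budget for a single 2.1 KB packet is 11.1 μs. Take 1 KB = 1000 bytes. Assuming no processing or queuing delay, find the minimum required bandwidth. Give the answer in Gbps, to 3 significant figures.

2.29 Gbps

L = 16800 bits.
Propagation delay = 750 / 200000000 = 3.75 μs.
Transmission budget = 11.1 − 3.75 = 7.35 μs.
R ≥ L / t_tx = 16800 bits / 7.35e-06 s = 2.29 Gbps.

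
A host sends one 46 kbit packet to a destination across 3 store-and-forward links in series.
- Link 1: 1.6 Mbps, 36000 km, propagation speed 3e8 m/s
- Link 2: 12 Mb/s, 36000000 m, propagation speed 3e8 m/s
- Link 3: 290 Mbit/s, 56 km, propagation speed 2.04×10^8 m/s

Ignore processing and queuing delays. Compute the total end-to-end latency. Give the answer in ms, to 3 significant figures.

L = 46000 bits.
Transmission delays (L/R per hop): 28.75, 3.83333, 0.158621 ms; sum = 32.742 ms.
Propagation delays (d/s per hop): 120, 120, 0.27451 ms; sum = 240.275 ms.
End-to-end = 273 ms.

273 ms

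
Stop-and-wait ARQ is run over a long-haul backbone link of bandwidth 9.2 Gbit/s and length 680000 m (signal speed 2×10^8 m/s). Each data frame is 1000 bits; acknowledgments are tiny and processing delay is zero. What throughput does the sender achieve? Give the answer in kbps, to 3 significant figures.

t_tx = L/R = 1000/9200000000 = 1.08696e-07 s.
t_prop = 680000/200000000 = 0.0034 s; RTT = 0.0068 s.
Cycle = t_tx + RTT = 0.00680011 s.
Throughput = L / cycle = 1000 / 0.00680011 = 147 kbps.

147 kbps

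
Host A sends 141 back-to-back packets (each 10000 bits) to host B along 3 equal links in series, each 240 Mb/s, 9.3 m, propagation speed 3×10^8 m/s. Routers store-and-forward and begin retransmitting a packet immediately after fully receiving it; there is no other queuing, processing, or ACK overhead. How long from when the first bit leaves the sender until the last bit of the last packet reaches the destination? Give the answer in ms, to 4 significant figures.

5.958 ms

Per-hop transmission t_tx = L/R = 10000/240000000 = 0.0416667 ms.
Per-hop propagation t_prop = 9.3/300000000 = 3.1e-05 ms.
Pipeline fill: first packet needs 3·t_tx to clear all hops; remaining 140 packets each add one t_tx.
Total = (3+141-1)·t_tx + 3·t_prop = 143·0.0416667 + 3·3.1e-05 = 5.958 ms.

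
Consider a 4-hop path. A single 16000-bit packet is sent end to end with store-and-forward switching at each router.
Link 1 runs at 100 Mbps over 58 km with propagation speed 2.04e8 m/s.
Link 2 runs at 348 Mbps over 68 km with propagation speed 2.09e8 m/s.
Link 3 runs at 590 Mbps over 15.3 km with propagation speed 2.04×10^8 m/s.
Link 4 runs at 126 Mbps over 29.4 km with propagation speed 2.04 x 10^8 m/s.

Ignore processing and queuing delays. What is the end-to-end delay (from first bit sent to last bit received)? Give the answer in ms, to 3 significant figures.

Transmission delays (L/R per hop): 0.16, 0.045977, 0.0271186, 0.126984 ms; sum = 0.36008 ms.
Propagation delays (d/s per hop): 0.284314, 0.325359, 0.075, 0.144118 ms; sum = 0.82879 ms.
End-to-end = 1.19 ms.

1.19 ms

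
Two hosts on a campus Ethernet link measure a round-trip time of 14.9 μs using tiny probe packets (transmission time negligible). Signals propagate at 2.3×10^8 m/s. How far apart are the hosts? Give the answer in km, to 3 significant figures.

1.71 km

One-way propagation = RTT/2 = 7.45 μs.
d = s × t = 2.3e+08 × 7.45e-06 = 1.71 km.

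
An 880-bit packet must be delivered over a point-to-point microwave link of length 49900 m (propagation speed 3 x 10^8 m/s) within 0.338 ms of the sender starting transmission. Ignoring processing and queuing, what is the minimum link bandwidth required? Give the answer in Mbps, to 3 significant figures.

5.13 Mbps

Propagation delay = 49900 / 300000000 = 0.166333 ms.
Transmission budget = 0.338 − 0.166333 = 0.171667 ms.
R ≥ L / t_tx = 880 bits / 0.000171667 s = 5.13 Mbps.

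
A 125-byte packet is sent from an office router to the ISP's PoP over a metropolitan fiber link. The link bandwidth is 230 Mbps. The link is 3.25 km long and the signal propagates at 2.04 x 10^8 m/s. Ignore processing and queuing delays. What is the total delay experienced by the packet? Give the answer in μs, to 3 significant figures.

20.3 μs

L = 125 × 8 = 1000 bits.
Transmission delay = L/R = 1000 / 230000000 = 4.34783 μs.
Propagation delay = d/s = 3250 m / 204000000 m/s = 15.9314 μs.
Total = 20.3 μs.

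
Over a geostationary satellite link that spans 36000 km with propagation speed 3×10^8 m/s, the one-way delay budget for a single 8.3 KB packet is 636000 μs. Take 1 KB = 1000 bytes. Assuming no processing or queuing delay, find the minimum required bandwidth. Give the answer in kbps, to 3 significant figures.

129 kbps

L = 66400 bits.
Propagation delay = 36000000 / 300000000 = 120000 μs.
Transmission budget = 636000 − 120000 = 516000 μs.
R ≥ L / t_tx = 66400 bits / 0.516 s = 129 kbps.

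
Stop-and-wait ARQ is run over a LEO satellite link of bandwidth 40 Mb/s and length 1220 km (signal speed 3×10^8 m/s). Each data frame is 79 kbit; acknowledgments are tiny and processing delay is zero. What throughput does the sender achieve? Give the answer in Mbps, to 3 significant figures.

t_tx = L/R = 79000/40000000 = 0.001975 s.
t_prop = 1220000/300000000 = 0.00406667 s; RTT = 0.00813333 s.
Cycle = t_tx + RTT = 0.0101083 s.
Throughput = L / cycle = 79000 / 0.0101083 = 7.82 Mbps.

7.82 Mbps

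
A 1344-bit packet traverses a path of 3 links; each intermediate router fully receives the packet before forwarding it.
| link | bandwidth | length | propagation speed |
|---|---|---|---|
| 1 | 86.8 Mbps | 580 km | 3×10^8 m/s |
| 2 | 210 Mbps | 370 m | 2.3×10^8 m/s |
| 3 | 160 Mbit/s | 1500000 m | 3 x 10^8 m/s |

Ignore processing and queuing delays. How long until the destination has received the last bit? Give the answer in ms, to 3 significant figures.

Transmission delays (L/R per hop): 0.0154839, 0.0064, 0.0084 ms; sum = 0.0302839 ms.
Propagation delays (d/s per hop): 1.93333, 0.0016087, 5 ms; sum = 6.93494 ms.
End-to-end = 6.97 ms.

6.97 ms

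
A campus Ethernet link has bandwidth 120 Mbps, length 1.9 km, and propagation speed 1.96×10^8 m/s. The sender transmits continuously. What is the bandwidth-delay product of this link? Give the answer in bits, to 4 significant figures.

Propagation delay = 1900 / 196000000 = 9.69388e-06 s.
BDP = R × t_prop = 120000000 × 9.69388e-06 = 1163.27 bits.

1163 bits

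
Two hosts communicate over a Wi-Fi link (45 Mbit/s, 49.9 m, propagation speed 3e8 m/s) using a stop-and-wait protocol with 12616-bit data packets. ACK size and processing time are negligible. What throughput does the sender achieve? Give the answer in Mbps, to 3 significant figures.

t_tx = L/R = 12616/45000000 = 0.000280356 s.
t_prop = 49.9/300000000 = 1.66333e-07 s; RTT = 3.32667e-07 s.
Cycle = t_tx + RTT = 0.000280688 s.
Throughput = L / cycle = 12616 / 0.000280688 = 44.9 Mbps.

44.9 Mbps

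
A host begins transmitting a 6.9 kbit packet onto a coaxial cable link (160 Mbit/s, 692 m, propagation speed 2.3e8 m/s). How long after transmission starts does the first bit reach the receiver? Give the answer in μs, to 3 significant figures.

3.01 μs

First bit experiences only propagation delay: d/s = 692/2.3e+08 = 3.01 μs.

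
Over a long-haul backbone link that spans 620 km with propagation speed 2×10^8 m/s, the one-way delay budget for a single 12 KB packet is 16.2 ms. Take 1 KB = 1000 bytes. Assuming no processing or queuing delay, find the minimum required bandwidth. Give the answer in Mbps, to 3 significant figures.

7.33 Mbps

L = 96000 bits.
Propagation delay = 620000 / 200000000 = 3.1 ms.
Transmission budget = 16.2 − 3.1 = 13.1 ms.
R ≥ L / t_tx = 96000 bits / 0.0131 s = 7.33 Mbps.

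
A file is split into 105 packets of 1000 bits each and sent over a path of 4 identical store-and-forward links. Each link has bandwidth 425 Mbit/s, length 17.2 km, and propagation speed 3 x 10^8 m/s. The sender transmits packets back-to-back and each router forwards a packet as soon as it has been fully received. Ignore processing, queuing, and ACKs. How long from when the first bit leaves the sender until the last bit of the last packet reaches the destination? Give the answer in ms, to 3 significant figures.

Per-hop transmission t_tx = L/R = 1000/425000000 = 0.00235294 ms.
Per-hop propagation t_prop = 17200/300000000 = 0.0573333 ms.
Pipeline fill: first packet needs 4·t_tx to clear all hops; remaining 104 packets each add one t_tx.
Total = (4+105-1)·t_tx + 4·t_prop = 108·0.00235294 + 4·0.0573333 = 0.483 ms.

0.483 ms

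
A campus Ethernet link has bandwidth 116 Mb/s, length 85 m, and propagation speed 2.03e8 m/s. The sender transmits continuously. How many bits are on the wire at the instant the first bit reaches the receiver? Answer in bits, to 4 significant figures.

Propagation delay = 85 / 2.03e+08 = 4.18719e-07 s.
BDP = R × t_prop = 116000000 × 4.18719e-07 = 48.5714 bits.

48.57 bits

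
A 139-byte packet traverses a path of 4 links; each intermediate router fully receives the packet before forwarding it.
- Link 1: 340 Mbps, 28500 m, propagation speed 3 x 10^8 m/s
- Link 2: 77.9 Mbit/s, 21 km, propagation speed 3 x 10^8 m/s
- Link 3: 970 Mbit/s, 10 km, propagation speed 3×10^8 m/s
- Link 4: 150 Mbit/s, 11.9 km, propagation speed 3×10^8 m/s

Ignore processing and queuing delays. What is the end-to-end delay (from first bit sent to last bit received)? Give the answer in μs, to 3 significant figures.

L = 139 × 8 = 1112 bits.
Transmission delays (L/R per hop): 3.27059, 14.2747, 1.14639, 7.41333 μs; sum = 26.105 μs.
Propagation delays (d/s per hop): 95, 70, 33.3333, 39.6667 μs; sum = 238 μs.
End-to-end = 264 μs.

264 μs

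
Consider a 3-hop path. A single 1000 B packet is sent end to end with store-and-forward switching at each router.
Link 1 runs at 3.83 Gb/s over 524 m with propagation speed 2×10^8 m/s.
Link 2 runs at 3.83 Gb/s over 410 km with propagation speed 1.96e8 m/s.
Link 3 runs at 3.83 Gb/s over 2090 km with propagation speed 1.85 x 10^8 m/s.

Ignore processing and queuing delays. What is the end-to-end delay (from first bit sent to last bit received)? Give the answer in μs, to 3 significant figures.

L = 1000 × 8 = 8000 bits.
Transmission delay per hop = L/R = 8000/3830000000 = 2.08877 μs; 3 hops → 6.26632 μs.
Propagation delays (d/s per hop): 2.62, 2091.84, 11297.3 μs; sum = 13391.8 μs.
End-to-end = 13400 μs.

13400 μs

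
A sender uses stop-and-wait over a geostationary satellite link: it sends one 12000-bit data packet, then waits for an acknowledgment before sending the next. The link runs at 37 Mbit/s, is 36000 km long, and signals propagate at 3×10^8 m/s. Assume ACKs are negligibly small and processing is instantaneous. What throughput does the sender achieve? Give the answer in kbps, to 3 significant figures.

t_tx = L/R = 12000/37000000 = 0.000324324 s.
t_prop = 36000000/300000000 = 0.12 s; RTT = 0.24 s.
Cycle = t_tx + RTT = 0.240324 s.
Throughput = L / cycle = 12000 / 0.240324 = 49.9 kbps.

49.9 kbps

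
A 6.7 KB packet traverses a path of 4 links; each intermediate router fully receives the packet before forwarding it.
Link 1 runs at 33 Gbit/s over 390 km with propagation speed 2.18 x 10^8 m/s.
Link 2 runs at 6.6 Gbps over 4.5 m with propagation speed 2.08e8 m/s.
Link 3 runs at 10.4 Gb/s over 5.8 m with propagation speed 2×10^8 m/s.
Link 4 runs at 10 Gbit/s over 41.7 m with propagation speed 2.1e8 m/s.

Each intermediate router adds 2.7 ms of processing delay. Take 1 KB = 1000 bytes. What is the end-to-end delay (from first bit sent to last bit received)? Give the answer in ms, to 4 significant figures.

9.909 ms

L = 53600 bits.
Transmission delays (L/R per hop): 0.00162424, 0.00812121, 0.00515385, 0.00536 ms; sum = 0.0202593 ms.
Propagation delays (d/s per hop): 1.78899, 2.16346e-05, 2.9e-05, 0.000198571 ms; sum = 1.78924 ms.
Processing at 3 router(s): 3 × 2.7 ms = 8.1 ms.
End-to-end = 9.909 ms.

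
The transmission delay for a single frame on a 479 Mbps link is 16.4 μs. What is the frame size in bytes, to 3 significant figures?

L = R × t_tx = 479000000 b/s × 1.64e-05 s = 7855.6 bits.
In bytes: 7855.6 / 8 = 982 bytes.

982 bytes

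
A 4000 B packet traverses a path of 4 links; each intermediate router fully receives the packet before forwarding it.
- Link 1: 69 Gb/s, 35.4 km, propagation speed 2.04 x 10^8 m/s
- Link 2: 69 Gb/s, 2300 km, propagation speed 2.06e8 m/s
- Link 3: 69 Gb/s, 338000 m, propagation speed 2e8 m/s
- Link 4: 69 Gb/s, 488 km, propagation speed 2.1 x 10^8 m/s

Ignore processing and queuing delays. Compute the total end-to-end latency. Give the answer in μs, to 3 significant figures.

L = 4000 × 8 = 32000 bits.
Transmission delay per hop = L/R = 32000/69000000000 = 0.463768 μs; 4 hops → 1.85507 μs.
Propagation delays (d/s per hop): 173.529, 11165, 1690, 2323.81 μs; sum = 15352.4 μs.
End-to-end = 15400 μs.

15400 μs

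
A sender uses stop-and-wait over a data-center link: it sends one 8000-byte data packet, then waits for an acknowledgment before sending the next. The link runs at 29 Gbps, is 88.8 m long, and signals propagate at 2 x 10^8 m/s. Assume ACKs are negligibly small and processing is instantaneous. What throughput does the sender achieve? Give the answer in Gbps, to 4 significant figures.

20.68 Gbps

t_tx = L/R = 64000/29000000000 = 2.2069e-06 s.
t_prop = 88.8/200000000 = 4.44e-07 s; RTT = 8.88e-07 s.
Cycle = t_tx + RTT = 3.0949e-06 s.
Throughput = L / cycle = 64000 / 3.0949e-06 = 20.68 Gbps.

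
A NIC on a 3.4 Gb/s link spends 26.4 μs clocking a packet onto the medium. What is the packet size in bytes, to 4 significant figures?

L = R × t_tx = 3400000000 b/s × 2.64e-05 s = 89760 bits.
In bytes: 89760 / 8 = 11220 bytes.

11220 bytes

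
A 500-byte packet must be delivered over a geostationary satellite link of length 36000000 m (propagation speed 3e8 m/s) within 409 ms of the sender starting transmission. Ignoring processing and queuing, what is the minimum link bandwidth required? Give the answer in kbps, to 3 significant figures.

13.8 kbps

L = 4000 bits.
Propagation delay = 36000000 / 300000000 = 120 ms.
Transmission budget = 409 − 120 = 289 ms.
R ≥ L / t_tx = 4000 bits / 0.289 s = 13.8 kbps.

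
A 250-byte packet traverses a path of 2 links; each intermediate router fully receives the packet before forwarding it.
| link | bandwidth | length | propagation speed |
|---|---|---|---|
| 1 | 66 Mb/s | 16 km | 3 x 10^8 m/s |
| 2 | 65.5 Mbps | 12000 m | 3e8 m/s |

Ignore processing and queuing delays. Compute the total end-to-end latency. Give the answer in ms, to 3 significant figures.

0.154 ms

L = 250 × 8 = 2000 bits.
Transmission delays (L/R per hop): 0.030303, 0.0305344 ms; sum = 0.0608374 ms.
Propagation delays (d/s per hop): 0.0533333, 0.04 ms; sum = 0.0933333 ms.
End-to-end = 0.154 ms.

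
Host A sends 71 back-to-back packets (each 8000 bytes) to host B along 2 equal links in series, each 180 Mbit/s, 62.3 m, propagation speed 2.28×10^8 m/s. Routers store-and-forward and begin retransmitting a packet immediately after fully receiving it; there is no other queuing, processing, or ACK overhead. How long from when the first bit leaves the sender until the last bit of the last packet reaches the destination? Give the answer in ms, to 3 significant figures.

Per-hop transmission t_tx = L/R = 64000/180000000 = 0.355556 ms.
Per-hop propagation t_prop = 62.3/2.28e+08 = 0.000273246 ms.
Pipeline fill: first packet needs 2·t_tx to clear all hops; remaining 70 packets each add one t_tx.
Total = (2+71-1)·t_tx + 2·t_prop = 72·0.355556 + 2·0.000273246 = 25.6 ms.

25.6 ms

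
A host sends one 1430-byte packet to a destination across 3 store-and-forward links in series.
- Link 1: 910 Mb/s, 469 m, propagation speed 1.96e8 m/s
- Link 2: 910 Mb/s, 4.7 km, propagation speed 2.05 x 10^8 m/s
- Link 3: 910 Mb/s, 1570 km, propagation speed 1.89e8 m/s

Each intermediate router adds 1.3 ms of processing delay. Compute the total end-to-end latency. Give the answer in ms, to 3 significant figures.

L = 1430 × 8 = 11440 bits.
Transmission delay per hop = L/R = 11440/910000000 = 0.0125714 ms; 3 hops → 0.0377143 ms.
Propagation delays (d/s per hop): 0.00239286, 0.0229268, 8.30688 ms; sum = 8.3322 ms.
Processing at 2 router(s): 2 × 1.3 ms = 2.6 ms.
End-to-end = 11.0 ms.

11.0 ms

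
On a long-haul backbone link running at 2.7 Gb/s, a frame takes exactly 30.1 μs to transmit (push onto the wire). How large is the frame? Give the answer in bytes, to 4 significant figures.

10160 bytes

L = R × t_tx = 2700000000 b/s × 3.01e-05 s = 81270 bits.
In bytes: 81270 / 8 = 10160 bytes.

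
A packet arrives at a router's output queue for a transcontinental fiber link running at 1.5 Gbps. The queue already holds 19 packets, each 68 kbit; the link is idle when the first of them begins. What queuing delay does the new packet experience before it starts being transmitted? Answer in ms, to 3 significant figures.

0.861 ms

Each queued packet: L/R = 68000/1500000000 = 0.0453333 ms.
19 queued → 0.861333 ms.
Queuing delay = 0.861 ms.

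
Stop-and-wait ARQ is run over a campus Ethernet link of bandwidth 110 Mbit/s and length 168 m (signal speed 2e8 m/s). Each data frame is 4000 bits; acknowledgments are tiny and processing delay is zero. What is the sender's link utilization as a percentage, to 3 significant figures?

95.6 %

t_tx = L/R = 4000/110000000 = 3.63636e-05 s.
t_prop = 168/200000000 = 8.4e-07 s; RTT = 1.68e-06 s.
Cycle = t_tx + RTT = 3.80436e-05 s.
Utilization = t_tx / cycle = 3.63636e-05/3.80436e-05 = 95.6 %.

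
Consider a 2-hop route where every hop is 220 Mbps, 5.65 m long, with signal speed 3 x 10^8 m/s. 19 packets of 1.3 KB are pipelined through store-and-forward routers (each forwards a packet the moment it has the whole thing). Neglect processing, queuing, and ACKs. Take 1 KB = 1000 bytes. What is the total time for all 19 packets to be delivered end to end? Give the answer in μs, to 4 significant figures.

Per-hop transmission t_tx = L/R = 10400/220000000 = 47.2727 μs.
Per-hop propagation t_prop = 5.65/300000000 = 0.0188333 μs.
Pipeline fill: first packet needs 2·t_tx to clear all hops; remaining 18 packets each add one t_tx.
Total = (2+19-1)·t_tx + 2·t_prop = 20·47.2727 + 2·0.0188333 = 945.5 μs.

945.5 μs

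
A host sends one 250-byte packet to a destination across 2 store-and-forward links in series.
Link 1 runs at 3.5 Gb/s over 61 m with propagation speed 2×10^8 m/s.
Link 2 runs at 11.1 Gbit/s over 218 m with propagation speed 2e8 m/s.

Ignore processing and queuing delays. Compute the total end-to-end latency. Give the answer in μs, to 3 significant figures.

2.15 μs

L = 250 × 8 = 2000 bits.
Transmission delays (L/R per hop): 0.571429, 0.18018 μs; sum = 0.751609 μs.
Propagation delays (d/s per hop): 0.305, 1.09 μs; sum = 1.395 μs.
End-to-end = 2.15 μs.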